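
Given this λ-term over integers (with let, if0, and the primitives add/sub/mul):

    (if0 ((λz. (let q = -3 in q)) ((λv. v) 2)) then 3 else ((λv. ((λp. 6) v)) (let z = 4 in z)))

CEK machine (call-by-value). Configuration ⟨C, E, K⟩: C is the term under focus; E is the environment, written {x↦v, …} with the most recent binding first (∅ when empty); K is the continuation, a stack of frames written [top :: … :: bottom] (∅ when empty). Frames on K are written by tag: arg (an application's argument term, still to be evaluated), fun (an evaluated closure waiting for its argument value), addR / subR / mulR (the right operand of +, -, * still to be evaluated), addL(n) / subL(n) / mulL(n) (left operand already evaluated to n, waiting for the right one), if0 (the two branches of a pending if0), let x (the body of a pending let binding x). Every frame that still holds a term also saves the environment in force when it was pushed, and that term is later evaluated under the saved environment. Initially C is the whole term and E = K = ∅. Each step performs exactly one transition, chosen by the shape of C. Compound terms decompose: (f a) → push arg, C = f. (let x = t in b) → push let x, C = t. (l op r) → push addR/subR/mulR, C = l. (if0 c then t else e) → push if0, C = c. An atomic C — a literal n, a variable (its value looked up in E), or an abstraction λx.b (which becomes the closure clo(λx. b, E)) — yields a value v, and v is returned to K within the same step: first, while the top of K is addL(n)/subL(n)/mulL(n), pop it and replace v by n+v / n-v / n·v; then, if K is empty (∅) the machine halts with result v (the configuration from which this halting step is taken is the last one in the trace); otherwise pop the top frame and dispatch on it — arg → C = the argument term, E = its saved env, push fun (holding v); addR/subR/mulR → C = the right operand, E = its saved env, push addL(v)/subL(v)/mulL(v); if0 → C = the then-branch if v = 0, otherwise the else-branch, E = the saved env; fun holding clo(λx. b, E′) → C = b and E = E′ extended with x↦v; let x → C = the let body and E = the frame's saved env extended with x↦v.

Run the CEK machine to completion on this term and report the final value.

Answer: 6

Machine steps:
0. [C=(if0 ((λz. (let q = -3 in q)) ((λv. v) 2)) then 3 else ((λv. ((λp. 6) v)) (let z = 4 in z))) | E=∅ | K=∅]
1. [C=((λz. (let q = -3 in q)) ((λv. v) 2)) | E=∅ | K=[if0]]
2. [C=(λz. (let q = -3 in q)) | E=∅ | K=[arg :: if0]]
3. [C=((λv. v) 2) | E=∅ | K=[fun :: if0]]
4. [C=(λv. v) | E=∅ | K=[arg :: fun :: if0]]
5. [C=2 | E=∅ | K=[fun :: fun :: if0]]
6. [C=v | E={v↦2} | K=[fun :: if0]]
7. [C=(let q = -3 in q) | E={z↦2} | K=[if0]]
8. [C=-3 | E={z↦2} | K=[let q :: if0]]
9. [C=q | E={q↦-3, z↦2} | K=[if0]]
10. [C=((λv. ((λp. 6) v)) (let z = 4 in z)) | E=∅ | K=∅]
11. [C=(λv. ((λp. 6) v)) | E=∅ | K=[arg]]
12. [C=(let z = 4 in z) | E=∅ | K=[fun]]
13. [C=4 | E=∅ | K=[let z :: fun]]
14. [C=z | E={z↦4} | K=[fun]]
15. [C=((λp. 6) v) | E={v↦4} | K=∅]
16. [C=(λp. 6) | E={v↦4} | K=[arg]]
17. [C=v | E={v↦4} | K=[fun]]
18. [C=6 | E={p↦4, v↦4} | K=∅]
→ final value 6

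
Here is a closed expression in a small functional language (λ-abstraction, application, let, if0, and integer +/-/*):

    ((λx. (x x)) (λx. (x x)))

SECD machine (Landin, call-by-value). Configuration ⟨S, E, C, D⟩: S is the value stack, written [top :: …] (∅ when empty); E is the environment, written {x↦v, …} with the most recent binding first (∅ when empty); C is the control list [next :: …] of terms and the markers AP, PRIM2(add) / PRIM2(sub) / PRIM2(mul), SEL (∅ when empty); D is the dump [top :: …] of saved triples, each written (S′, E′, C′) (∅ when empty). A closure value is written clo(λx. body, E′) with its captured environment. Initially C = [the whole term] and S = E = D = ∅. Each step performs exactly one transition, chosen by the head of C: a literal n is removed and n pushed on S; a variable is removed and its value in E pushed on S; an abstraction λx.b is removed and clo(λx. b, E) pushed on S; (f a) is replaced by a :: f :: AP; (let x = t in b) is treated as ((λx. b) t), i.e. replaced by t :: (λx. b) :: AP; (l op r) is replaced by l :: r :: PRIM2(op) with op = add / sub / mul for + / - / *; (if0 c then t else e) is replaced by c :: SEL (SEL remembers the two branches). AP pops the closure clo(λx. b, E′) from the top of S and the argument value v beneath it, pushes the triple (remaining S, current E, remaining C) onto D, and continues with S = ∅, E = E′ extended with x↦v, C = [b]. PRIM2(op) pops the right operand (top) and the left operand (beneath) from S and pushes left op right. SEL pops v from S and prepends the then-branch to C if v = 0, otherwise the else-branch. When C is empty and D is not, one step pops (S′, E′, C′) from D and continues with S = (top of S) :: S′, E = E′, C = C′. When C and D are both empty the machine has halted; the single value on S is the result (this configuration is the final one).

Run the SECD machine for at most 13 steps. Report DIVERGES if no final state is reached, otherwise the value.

Answer: DIVERGES (no final state within 13 steps)

Derivation:
[0] <S=∅, E=∅, C=[((λx. (x x)) (λx. (x x)))], D=∅>
[1] <S=∅, E=∅, C=[(λx. (x x)) :: (λx. (x x)) :: AP], D=∅>
[2] <S=[clo(λx. (x x), ∅)], E=∅, C=[(λx. (x x)) :: AP], D=∅>
[3] <S=[clo(λx. (x x), ∅) :: clo(λx. (x x), ∅)], E=∅, C=[AP], D=∅>
[4] <S=∅, E={x↦clo(λx. (x x), ∅)}, C=[(x x)], D=[(∅, ∅, ∅)]>
[5] <S=∅, E={x↦clo(λx. (x x), ∅)}, C=[x :: x :: AP], D=[(∅, ∅, ∅)]>
[6] <S=[clo(λx. (x x), ∅)], E={x↦clo(λx. (x x), ∅)}, C=[x :: AP], D=[(∅, ∅, ∅)]>
[7] <S=[clo(λx. (x x), ∅) :: clo(λx. (x x), ∅)], E={x↦clo(λx. (x x), ∅)}, C=[AP], D=[(∅, ∅, ∅)]>
[8] <S=∅, E={x↦clo(λx. (x x), ∅)}, C=[(x x)], D=[(∅, {x↦clo(λx. (x x), ∅)}, ∅) :: (∅, ∅, ∅)]>
[9] <S=∅, E={x↦clo(λx. (x x), ∅)}, C=[x :: x :: AP], D=[(∅, {x↦clo(λx. (x x), ∅)}, ∅) :: (∅, ∅, ∅)]>
[10] <S=[clo(λx. (x x), ∅)], E={x↦clo(λx. (x x), ∅)}, C=[x :: AP], D=[(∅, {x↦clo(λx. (x x), ∅)}, ∅) :: (∅, ∅, ∅)]>
[11] <S=[clo(λx. (x x), ∅) :: clo(λx. (x x), ∅)], E={x↦clo(λx. (x x), ∅)}, C=[AP], D=[(∅, {x↦clo(λx. (x x), ∅)}, ∅) :: (∅, ∅, ∅)]>
[12] <S=∅, E={x↦clo(λx. (x x), ∅)}, C=[(x x)], D=[(∅, {x↦clo(λx. (x x), ∅)}, ∅) :: (∅, {x↦clo(λx. (x x), ∅)}, ∅) :: (∅, ∅, ∅)]>
[13] <S=∅, E={x↦clo(λx. (x x), ∅)}, C=[x :: x :: AP], D=[(∅, {x↦clo(λx. (x x), ∅)}, ∅) :: (∅, {x↦clo(λx. (x x), ∅)}, ∅) :: (∅, ∅, ∅)]>
→ 13 transitions taken and the configuration is still not final: no result within 13 steps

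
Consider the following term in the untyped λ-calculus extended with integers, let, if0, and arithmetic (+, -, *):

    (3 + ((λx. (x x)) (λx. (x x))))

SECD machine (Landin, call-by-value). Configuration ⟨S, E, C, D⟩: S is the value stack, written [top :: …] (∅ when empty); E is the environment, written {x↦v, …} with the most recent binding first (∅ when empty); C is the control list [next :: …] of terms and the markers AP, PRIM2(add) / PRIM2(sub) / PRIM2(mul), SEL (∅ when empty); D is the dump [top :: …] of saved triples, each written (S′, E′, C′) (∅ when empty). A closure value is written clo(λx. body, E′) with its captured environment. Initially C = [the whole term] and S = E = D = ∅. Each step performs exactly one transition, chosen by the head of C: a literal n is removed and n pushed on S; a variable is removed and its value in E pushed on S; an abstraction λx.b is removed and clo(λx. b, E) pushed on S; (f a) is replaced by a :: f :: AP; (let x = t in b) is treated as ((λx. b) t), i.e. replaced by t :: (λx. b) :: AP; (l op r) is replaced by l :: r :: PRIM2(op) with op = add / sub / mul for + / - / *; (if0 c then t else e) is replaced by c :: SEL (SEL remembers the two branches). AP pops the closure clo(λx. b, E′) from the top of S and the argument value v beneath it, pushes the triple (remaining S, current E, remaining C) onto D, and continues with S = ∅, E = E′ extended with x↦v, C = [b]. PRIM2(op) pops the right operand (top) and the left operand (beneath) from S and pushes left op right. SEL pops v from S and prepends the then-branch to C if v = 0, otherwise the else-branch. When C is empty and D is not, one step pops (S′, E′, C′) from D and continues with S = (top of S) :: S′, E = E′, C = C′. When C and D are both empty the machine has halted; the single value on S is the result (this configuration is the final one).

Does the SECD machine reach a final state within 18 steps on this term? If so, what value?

t=0: <S=∅, E=∅, C=[(3 + ((λx. (x x)) (λx. (x x))))], D=∅>
t=1: <S=∅, E=∅, C=[3 :: ((λx. (x x)) (λx. (x x))) :: PRIM2(add)], D=∅>
t=2: <S=[3], E=∅, C=[((λx. (x x)) (λx. (x x))) :: PRIM2(add)], D=∅>
t=3: <S=[3], E=∅, C=[(λx. (x x)) :: (λx. (x x)) :: AP :: PRIM2(add)], D=∅>
t=4: <S=[clo(λx. (x x), ∅) :: 3], E=∅, C=[(λx. (x x)) :: AP :: PRIM2(add)], D=∅>
t=5: <S=[clo(λx. (x x), ∅) :: clo(λx. (x x), ∅) :: 3], E=∅, C=[AP :: PRIM2(add)], D=∅>
t=6: <S=∅, E={x↦clo(λx. (x x), ∅)}, C=[(x x)], D=[([3], ∅, [PRIM2(add)])]>
t=7: <S=∅, E={x↦clo(λx. (x x), ∅)}, C=[x :: x :: AP], D=[([3], ∅, [PRIM2(add)])]>
t=8: <S=[clo(λx. (x x), ∅)], E={x↦clo(λx. (x x), ∅)}, C=[x :: AP], D=[([3], ∅, [PRIM2(add)])]>
t=9: <S=[clo(λx. (x x), ∅) :: clo(λx. (x x), ∅)], E={x↦clo(λx. (x x), ∅)}, C=[AP], D=[([3], ∅, [PRIM2(add)])]>
t=10: <S=∅, E={x↦clo(λx. (x x), ∅)}, C=[(x x)], D=[(∅, {x↦clo(λx. (x x), ∅)}, ∅) :: ([3], ∅, [PRIM2(add)])]>
t=11: <S=∅, E={x↦clo(λx. (x x), ∅)}, C=[x :: x :: AP], D=[(∅, {x↦clo(λx. (x x), ∅)}, ∅) :: ([3], ∅, [PRIM2(add)])]>
t=12: <S=[clo(λx. (x x), ∅)], E={x↦clo(λx. (x x), ∅)}, C=[x :: AP], D=[(∅, {x↦clo(λx. (x x), ∅)}, ∅) :: ([3], ∅, [PRIM2(add)])]>
t=13: <S=[clo(λx. (x x), ∅) :: clo(λx. (x x), ∅)], E={x↦clo(λx. (x x), ∅)}, C=[AP], D=[(∅, {x↦clo(λx. (x x), ∅)}, ∅) :: ([3], ∅, [PRIM2(add)])]>
t=14: <S=∅, E={x↦clo(λx. (x x), ∅)}, C=[(x x)], D=[(∅, {x↦clo(λx. (x x), ∅)}, ∅) :: (∅, {x↦clo(λx. (x x), ∅)}, ∅) :: ([3], ∅, [PRIM2(add)])]>
t=15: <S=∅, E={x↦clo(λx. (x x), ∅)}, C=[x :: x :: AP], D=[(∅, {x↦clo(λx. (x x), ∅)}, ∅) :: (∅, {x↦clo(λx. (x x), ∅)}, ∅) :: ([3], ∅, [PRIM2(add)])]>
t=16: <S=[clo(λx. (x x), ∅)], E={x↦clo(λx. (x x), ∅)}, C=[x :: AP], D=[(∅, {x↦clo(λx. (x x), ∅)}, ∅) :: (∅, {x↦clo(λx. (x x), ∅)}, ∅) :: ([3], ∅, [PRIM2(add)])]>
t=17: <S=[clo(λx. (x x), ∅) :: clo(λx. (x x), ∅)], E={x↦clo(λx. (x x), ∅)}, C=[AP], D=[(∅, {x↦clo(λx. (x x), ∅)}, ∅) :: (∅, {x↦clo(λx. (x x), ∅)}, ∅) :: ([3], ∅, [PRIM2(add)])]>
t=18: <S=∅, E={x↦clo(λx. (x x), ∅)}, C=[(x x)], D=[(∅, {x↦clo(λx. (x x), ∅)}, ∅) :: (∅, {x↦clo(λx. (x x), ∅)}, ∅) :: (∅, {x↦clo(λx. (x x), ∅)}, ∅) :: ([3], ∅, [PRIM2(add)])]>
→ 18 transitions taken and the configuration is still not final: no result within 18 steps

Answer: DIVERGES (no final state within 18 steps)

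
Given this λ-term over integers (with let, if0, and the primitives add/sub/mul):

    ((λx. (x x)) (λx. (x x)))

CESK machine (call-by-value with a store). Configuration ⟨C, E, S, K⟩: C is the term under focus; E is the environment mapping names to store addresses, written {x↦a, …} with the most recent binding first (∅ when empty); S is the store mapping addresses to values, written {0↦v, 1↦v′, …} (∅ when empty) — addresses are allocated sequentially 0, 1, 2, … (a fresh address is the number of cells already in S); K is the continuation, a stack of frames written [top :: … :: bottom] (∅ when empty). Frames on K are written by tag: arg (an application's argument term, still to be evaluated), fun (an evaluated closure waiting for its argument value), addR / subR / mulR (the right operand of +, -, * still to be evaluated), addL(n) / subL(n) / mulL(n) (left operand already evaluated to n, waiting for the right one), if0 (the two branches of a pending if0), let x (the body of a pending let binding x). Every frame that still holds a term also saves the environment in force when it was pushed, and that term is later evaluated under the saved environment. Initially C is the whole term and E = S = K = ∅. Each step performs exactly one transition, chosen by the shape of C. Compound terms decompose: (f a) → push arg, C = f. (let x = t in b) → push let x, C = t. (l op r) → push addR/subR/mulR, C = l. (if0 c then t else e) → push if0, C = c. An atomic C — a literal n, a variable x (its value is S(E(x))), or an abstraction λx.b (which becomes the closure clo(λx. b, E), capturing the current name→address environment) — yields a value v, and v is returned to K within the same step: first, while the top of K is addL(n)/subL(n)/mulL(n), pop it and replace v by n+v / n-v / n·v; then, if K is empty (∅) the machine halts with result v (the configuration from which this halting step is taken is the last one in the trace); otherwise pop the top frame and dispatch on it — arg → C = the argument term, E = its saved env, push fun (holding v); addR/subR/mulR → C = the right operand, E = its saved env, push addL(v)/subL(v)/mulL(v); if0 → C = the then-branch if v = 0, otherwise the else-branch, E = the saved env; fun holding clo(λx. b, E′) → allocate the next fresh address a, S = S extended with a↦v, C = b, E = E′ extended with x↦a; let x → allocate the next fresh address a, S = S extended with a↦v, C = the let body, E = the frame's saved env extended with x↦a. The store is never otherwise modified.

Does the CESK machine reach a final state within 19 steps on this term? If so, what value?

t=0: ⟨C=((λx. (x x)) (λx. (x x))); E=∅; S=∅; K=∅⟩
t=1: ⟨C=(λx. (x x)); E=∅; S=∅; K=[arg]⟩
t=2: ⟨C=(λx. (x x)); E=∅; S=∅; K=[fun]⟩
t=3: ⟨C=(x x); E={x↦0}; S={0↦clo(λx. (x x), ∅)}; K=∅⟩
t=4: ⟨C=x; E={x↦0}; S={0↦clo(λx. (x x), ∅)}; K=[arg]⟩
t=5: ⟨C=x; E={x↦0}; S={0↦clo(λx. (x x), ∅)}; K=[fun]⟩
t=6: ⟨C=(x x); E={x↦1}; S={0↦clo(λx. (x x), ∅), 1↦clo(λx. (x x), ∅)}; K=∅⟩
t=7: ⟨C=x; E={x↦1}; S={0↦clo(λx. (x x), ∅), 1↦clo(λx. (x x), ∅)}; K=[arg]⟩
t=8: ⟨C=x; E={x↦1}; S={0↦clo(λx. (x x), ∅), 1↦clo(λx. (x x), ∅)}; K=[fun]⟩
t=9: ⟨C=(x x); E={x↦2}; S={0↦clo(λx. (x x), ∅), 1↦clo(λx. (x x), ∅), 2↦clo(λx. (x x), ∅)}; K=∅⟩
t=10: ⟨C=x; E={x↦2}; S={0↦clo(λx. (x x), ∅), 1↦clo(λx. (x x), ∅), 2↦clo(λx. (x x), ∅)}; K=[arg]⟩
t=11: ⟨C=x; E={x↦2}; S={0↦clo(λx. (x x), ∅), 1↦clo(λx. (x x), ∅), 2↦clo(λx. (x x), ∅)}; K=[fun]⟩
t=12: ⟨C=(x x); E={x↦3}; S={0↦clo(λx. (x x), ∅), 1↦clo(λx. (x x), ∅), 2↦clo(λx. (x x), ∅), 3↦clo(λx. (x x), ∅)}; K=∅⟩
t=13: ⟨C=x; E={x↦3}; S={0↦clo(λx. (x x), ∅), 1↦clo(λx. (x x), ∅), 2↦clo(λx. (x x), ∅), 3↦clo(λx. (x x), ∅)}; K=[arg]⟩
t=14: ⟨C=x; E={x↦3}; S={0↦clo(λx. (x x), ∅), 1↦clo(λx. (x x), ∅), 2↦clo(λx. (x x), ∅), 3↦clo(λx. (x x), ∅)}; K=[fun]⟩
t=15: ⟨C=(x x); E={x↦4}; S={0↦clo(λx. (x x), ∅), 1↦clo(λx. (x x), ∅), 2↦clo(λx. (x x), ∅), 3↦clo(λx. (x x), ∅), 4↦clo(λx. (x x), ∅)}; K=∅⟩
t=16: ⟨C=x; E={x↦4}; S={0↦clo(λx. (x x), ∅), 1↦clo(λx. (x x), ∅), 2↦clo(λx. (x x), ∅), 3↦clo(λx. (x x), ∅), 4↦clo(λx. (x x), ∅)}; K=[arg]⟩
t=17: ⟨C=x; E={x↦4}; S={0↦clo(λx. (x x), ∅), 1↦clo(λx. (x x), ∅), 2↦clo(λx. (x x), ∅), 3↦clo(λx. (x x), ∅), 4↦clo(λx. (x x), ∅)}; K=[fun]⟩
t=18: ⟨C=(x x); E={x↦5}; S={0↦clo(λx. (x x), ∅), 1↦clo(λx. (x x), ∅), 2↦clo(λx. (x x), ∅), 3↦clo(λx. (x x), ∅), 4↦clo(λx. (x x), ∅), 5↦clo(λx. (x x), ∅)}; K=∅⟩
t=19: ⟨C=x; E={x↦5}; S={0↦clo(λx. (x x), ∅), 1↦clo(λx. (x x), ∅), 2↦clo(λx. (x x), ∅), 3↦clo(λx. (x x), ∅), 4↦clo(λx. (x x), ∅), 5↦clo(λx. (x x), ∅)}; K=[arg]⟩
→ 19 transitions taken and the configuration is still not final: no result within 19 steps

Answer: DIVERGES (no final state within 19 steps)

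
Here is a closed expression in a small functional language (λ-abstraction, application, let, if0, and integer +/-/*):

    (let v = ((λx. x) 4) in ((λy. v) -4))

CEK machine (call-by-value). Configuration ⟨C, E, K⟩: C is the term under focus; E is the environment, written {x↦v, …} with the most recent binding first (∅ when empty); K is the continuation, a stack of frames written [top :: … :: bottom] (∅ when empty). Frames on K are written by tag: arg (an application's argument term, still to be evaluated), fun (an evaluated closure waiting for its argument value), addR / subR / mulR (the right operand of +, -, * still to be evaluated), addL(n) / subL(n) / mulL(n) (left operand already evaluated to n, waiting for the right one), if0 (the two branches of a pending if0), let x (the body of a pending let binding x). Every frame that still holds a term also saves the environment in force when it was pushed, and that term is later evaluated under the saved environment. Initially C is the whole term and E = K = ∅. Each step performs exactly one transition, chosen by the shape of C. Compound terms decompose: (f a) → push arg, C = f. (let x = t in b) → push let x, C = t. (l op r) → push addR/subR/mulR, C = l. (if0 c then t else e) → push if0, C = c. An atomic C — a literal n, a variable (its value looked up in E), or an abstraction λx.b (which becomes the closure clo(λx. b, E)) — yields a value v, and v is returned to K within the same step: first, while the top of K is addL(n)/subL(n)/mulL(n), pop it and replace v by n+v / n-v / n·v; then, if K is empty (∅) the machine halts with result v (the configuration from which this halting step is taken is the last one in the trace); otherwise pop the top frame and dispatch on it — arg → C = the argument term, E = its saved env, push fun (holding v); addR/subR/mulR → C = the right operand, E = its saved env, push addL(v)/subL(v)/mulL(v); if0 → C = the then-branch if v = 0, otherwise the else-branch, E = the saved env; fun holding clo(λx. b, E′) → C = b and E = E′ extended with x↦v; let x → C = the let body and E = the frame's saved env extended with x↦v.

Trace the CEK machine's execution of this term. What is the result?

[0] <C=(let v = ((λx. x) 4) in ((λy. v) -4)), E=∅, K=∅>
[1] <C=((λx. x) 4), E=∅, K=[let v]>
[2] <C=(λx. x), E=∅, K=[arg :: let v]>
[3] <C=4, E=∅, K=[fun :: let v]>
[4] <C=x, E={x↦4}, K=[let v]>
[5] <C=((λy. v) -4), E={v↦4}, K=∅>
[6] <C=(λy. v), E={v↦4}, K=[arg]>
[7] <C=-4, E={v↦4}, K=[fun]>
[8] <C=v, E={y↦-4, v↦4}, K=∅>
→ final value 4

Answer: 4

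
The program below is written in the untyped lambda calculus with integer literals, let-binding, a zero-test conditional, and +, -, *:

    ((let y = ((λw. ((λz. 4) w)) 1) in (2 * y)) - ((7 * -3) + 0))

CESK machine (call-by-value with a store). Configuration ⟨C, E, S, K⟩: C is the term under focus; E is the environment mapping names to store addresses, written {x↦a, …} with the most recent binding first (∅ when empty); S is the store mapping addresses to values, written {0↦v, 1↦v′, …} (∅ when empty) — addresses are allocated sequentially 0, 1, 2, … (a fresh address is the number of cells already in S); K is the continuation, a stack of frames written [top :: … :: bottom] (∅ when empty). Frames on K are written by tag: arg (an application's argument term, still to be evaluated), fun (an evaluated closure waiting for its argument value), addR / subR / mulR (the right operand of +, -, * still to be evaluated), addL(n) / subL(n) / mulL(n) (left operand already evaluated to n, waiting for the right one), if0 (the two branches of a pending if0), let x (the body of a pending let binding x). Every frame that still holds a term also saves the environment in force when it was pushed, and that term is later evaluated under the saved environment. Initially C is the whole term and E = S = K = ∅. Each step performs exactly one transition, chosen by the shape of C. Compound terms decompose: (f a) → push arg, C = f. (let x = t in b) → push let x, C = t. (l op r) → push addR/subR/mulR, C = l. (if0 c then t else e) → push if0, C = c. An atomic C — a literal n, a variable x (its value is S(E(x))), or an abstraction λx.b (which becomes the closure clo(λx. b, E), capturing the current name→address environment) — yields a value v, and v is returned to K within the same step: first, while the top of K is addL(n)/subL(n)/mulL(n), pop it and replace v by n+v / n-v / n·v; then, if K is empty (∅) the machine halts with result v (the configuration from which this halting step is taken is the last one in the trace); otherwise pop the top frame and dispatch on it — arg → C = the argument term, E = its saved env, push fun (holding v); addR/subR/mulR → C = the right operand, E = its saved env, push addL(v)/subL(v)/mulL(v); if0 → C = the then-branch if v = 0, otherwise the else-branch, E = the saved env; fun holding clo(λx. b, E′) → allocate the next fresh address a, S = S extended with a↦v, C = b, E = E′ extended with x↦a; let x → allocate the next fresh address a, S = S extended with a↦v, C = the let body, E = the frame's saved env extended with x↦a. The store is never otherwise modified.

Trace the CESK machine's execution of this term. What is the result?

Answer: 29

Derivation:
t=0: <C=((let y = ((λw. ((λz. 4) w)) 1) in (2 * y)) - ((7 * -3) + 0)), E=∅, S=∅, K=∅>
t=1: <C=(let y = ((λw. ((λz. 4) w)) 1) in (2 * y)), E=∅, S=∅, K=[subR]>
t=2: <C=((λw. ((λz. 4) w)) 1), E=∅, S=∅, K=[let y :: subR]>
t=3: <C=(λw. ((λz. 4) w)), E=∅, S=∅, K=[arg :: let y :: subR]>
t=4: <C=1, E=∅, S=∅, K=[fun :: let y :: subR]>
t=5: <C=((λz. 4) w), E={w↦0}, S={0↦1}, K=[let y :: subR]>
t=6: <C=(λz. 4), E={w↦0}, S={0↦1}, K=[arg :: let y :: subR]>
t=7: <C=w, E={w↦0}, S={0↦1}, K=[fun :: let y :: subR]>
t=8: <C=4, E={z↦1, w↦0}, S={0↦1, 1↦1}, K=[let y :: subR]>
t=9: <C=(2 * y), E={y↦2}, S={0↦1, 1↦1, 2↦4}, K=[subR]>
t=10: <C=2, E={y↦2}, S={0↦1, 1↦1, 2↦4}, K=[mulR :: subR]>
t=11: <C=y, E={y↦2}, S={0↦1, 1↦1, 2↦4}, K=[mulL(2) :: subR]>
t=12: <C=((7 * -3) + 0), E=∅, S={0↦1, 1↦1, 2↦4}, K=[subL(8)]>
t=13: <C=(7 * -3), E=∅, S={0↦1, 1↦1, 2↦4}, K=[addR :: subL(8)]>
t=14: <C=7, E=∅, S={0↦1, 1↦1, 2↦4}, K=[mulR :: addR :: subL(8)]>
t=15: <C=-3, E=∅, S={0↦1, 1↦1, 2↦4}, K=[mulL(7) :: addR :: subL(8)]>
t=16: <C=0, E=∅, S={0↦1, 1↦1, 2↦4}, K=[addL(-21) :: subL(8)]>
→ final value 29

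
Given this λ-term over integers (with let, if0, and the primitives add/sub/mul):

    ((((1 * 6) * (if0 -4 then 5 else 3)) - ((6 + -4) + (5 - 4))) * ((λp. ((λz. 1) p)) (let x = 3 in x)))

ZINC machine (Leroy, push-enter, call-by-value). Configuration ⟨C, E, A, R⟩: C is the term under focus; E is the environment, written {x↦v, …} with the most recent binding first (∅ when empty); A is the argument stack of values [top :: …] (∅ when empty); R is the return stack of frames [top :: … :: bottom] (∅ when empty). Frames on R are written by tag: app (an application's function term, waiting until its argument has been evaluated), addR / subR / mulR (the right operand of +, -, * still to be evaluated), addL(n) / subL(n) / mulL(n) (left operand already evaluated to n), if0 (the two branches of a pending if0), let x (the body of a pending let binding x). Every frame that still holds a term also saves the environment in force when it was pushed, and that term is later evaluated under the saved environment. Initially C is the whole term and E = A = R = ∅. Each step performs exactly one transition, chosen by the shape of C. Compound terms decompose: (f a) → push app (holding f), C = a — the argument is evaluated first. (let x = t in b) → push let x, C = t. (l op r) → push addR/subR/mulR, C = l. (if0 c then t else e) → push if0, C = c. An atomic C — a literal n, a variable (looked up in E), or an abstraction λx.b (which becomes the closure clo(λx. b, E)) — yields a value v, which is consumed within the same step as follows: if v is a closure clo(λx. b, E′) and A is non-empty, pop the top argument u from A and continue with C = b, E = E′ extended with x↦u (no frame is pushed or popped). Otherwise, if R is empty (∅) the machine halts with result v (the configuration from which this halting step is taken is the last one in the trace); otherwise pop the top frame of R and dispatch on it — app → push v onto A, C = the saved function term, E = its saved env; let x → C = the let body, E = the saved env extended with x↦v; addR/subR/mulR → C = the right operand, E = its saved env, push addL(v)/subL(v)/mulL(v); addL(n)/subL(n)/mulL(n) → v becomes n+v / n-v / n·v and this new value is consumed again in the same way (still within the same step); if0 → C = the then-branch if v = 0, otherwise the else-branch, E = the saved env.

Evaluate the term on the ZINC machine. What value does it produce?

Answer: 15

Machine steps:
0. [C=((((1 * 6) * (if0 -4 then 5 else 3)) - ((6 + -4) + (5 - 4))) * ((λp. ((λz. 1) p)) (let x = 3 in x))) | E=∅ | A=∅ | R=∅]
1. [C=(((1 * 6) * (if0 -4 then 5 else 3)) - ((6 + -4) + (5 - 4))) | E=∅ | A=∅ | R=[mulR]]
2. [C=((1 * 6) * (if0 -4 then 5 else 3)) | E=∅ | A=∅ | R=[subR :: mulR]]
3. [C=(1 * 6) | E=∅ | A=∅ | R=[mulR :: subR :: mulR]]
4. [C=1 | E=∅ | A=∅ | R=[mulR :: mulR :: subR :: mulR]]
5. [C=6 | E=∅ | A=∅ | R=[mulL(1) :: mulR :: subR :: mulR]]
6. [C=(if0 -4 then 5 else 3) | E=∅ | A=∅ | R=[mulL(6) :: subR :: mulR]]
7. [C=-4 | E=∅ | A=∅ | R=[if0 :: mulL(6) :: subR :: mulR]]
8. [C=3 | E=∅ | A=∅ | R=[mulL(6) :: subR :: mulR]]
9. [C=((6 + -4) + (5 - 4)) | E=∅ | A=∅ | R=[subL(18) :: mulR]]
10. [C=(6 + -4) | E=∅ | A=∅ | R=[addR :: subL(18) :: mulR]]
11. [C=6 | E=∅ | A=∅ | R=[addR :: addR :: subL(18) :: mulR]]
12. [C=-4 | E=∅ | A=∅ | R=[addL(6) :: addR :: subL(18) :: mulR]]
13. [C=(5 - 4) | E=∅ | A=∅ | R=[addL(2) :: subL(18) :: mulR]]
14. [C=5 | E=∅ | A=∅ | R=[subR :: addL(2) :: subL(18) :: mulR]]
15. [C=4 | E=∅ | A=∅ | R=[subL(5) :: addL(2) :: subL(18) :: mulR]]
16. [C=((λp. ((λz. 1) p)) (let x = 3 in x)) | E=∅ | A=∅ | R=[mulL(15)]]
17. [C=(let x = 3 in x) | E=∅ | A=∅ | R=[app :: mulL(15)]]
18. [C=3 | E=∅ | A=∅ | R=[let x :: app :: mulL(15)]]
19. [C=x | E={x↦3} | A=∅ | R=[app :: mulL(15)]]
20. [C=(λp. ((λz. 1) p)) | E=∅ | A=[3] | R=[mulL(15)]]
21. [C=((λz. 1) p) | E={p↦3} | A=∅ | R=[mulL(15)]]
22. [C=p | E={p↦3} | A=∅ | R=[app :: mulL(15)]]
23. [C=(λz. 1) | E={p↦3} | A=[3] | R=[mulL(15)]]
24. [C=1 | E={z↦3, p↦3} | A=∅ | R=[mulL(15)]]
→ final value 15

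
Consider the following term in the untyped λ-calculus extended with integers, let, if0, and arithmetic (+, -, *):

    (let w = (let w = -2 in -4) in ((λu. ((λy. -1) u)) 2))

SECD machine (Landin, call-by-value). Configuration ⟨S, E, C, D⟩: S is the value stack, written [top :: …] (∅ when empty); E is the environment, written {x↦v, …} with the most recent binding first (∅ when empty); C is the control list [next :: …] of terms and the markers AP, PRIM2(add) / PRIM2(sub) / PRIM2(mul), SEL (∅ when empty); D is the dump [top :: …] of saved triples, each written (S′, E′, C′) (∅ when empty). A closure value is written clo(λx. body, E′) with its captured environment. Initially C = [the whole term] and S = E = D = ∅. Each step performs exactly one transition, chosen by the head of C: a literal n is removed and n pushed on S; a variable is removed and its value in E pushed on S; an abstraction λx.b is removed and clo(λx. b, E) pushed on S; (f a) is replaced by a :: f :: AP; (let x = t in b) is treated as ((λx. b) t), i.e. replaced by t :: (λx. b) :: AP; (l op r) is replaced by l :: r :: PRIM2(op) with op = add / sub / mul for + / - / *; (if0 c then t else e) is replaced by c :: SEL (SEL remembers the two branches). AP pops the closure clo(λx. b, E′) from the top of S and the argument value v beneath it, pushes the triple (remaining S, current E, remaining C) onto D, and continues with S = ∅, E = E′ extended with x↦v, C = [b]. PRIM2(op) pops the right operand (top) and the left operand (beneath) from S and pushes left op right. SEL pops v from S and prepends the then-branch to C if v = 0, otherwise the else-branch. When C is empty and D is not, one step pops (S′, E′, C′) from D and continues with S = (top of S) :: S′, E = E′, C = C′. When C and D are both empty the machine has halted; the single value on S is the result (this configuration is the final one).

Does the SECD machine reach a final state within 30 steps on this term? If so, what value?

t=0: ⟨S=∅; E=∅; C=[(let w = (let w = -2 in -4) in ((λu. ((λy. -1) u)) 2))]; D=∅⟩
t=1: ⟨S=∅; E=∅; C=[(let w = -2 in -4) :: (λw. ((λu. ((λy. -1) u)) 2)) :: AP]; D=∅⟩
t=2: ⟨S=∅; E=∅; C=[-2 :: (λw. -4) :: AP :: (λw. ((λu. ((λy. -1) u)) 2)) :: AP]; D=∅⟩
t=3: ⟨S=[-2]; E=∅; C=[(λw. -4) :: AP :: (λw. ((λu. ((λy. -1) u)) 2)) :: AP]; D=∅⟩
t=4: ⟨S=[clo(λw. -4, ∅) :: -2]; E=∅; C=[AP :: (λw. ((λu. ((λy. -1) u)) 2)) :: AP]; D=∅⟩
t=5: ⟨S=∅; E={w↦-2}; C=[-4]; D=[(∅, ∅, [(λw. ((λu. ((λy. -1) u)) 2)) :: AP])]⟩
t=6: ⟨S=[-4]; E={w↦-2}; C=∅; D=[(∅, ∅, [(λw. ((λu. ((λy. -1) u)) 2)) :: AP])]⟩
t=7: ⟨S=[-4]; E=∅; C=[(λw. ((λu. ((λy. -1) u)) 2)) :: AP]; D=∅⟩
t=8: ⟨S=[clo(λw. ((λu. ((λy. -1) u)) 2), ∅) :: -4]; E=∅; C=[AP]; D=∅⟩
t=9: ⟨S=∅; E={w↦-4}; C=[((λu. ((λy. -1) u)) 2)]; D=[(∅, ∅, ∅)]⟩
t=10: ⟨S=∅; E={w↦-4}; C=[2 :: (λu. ((λy. -1) u)) :: AP]; D=[(∅, ∅, ∅)]⟩
t=11: ⟨S=[2]; E={w↦-4}; C=[(λu. ((λy. -1) u)) :: AP]; D=[(∅, ∅, ∅)]⟩
t=12: ⟨S=[clo(λu. ((λy. -1) u), {w↦-4}) :: 2]; E={w↦-4}; C=[AP]; D=[(∅, ∅, ∅)]⟩
t=13: ⟨S=∅; E={u↦2, w↦-4}; C=[((λy. -1) u)]; D=[(∅, {w↦-4}, ∅) :: (∅, ∅, ∅)]⟩
t=14: ⟨S=∅; E={u↦2, w↦-4}; C=[u :: (λy. -1) :: AP]; D=[(∅, {w↦-4}, ∅) :: (∅, ∅, ∅)]⟩
t=15: ⟨S=[2]; E={u↦2, w↦-4}; C=[(λy. -1) :: AP]; D=[(∅, {w↦-4}, ∅) :: (∅, ∅, ∅)]⟩
t=16: ⟨S=[clo(λy. -1, {u↦2, w↦-4}) :: 2]; E={u↦2, w↦-4}; C=[AP]; D=[(∅, {w↦-4}, ∅) :: (∅, ∅, ∅)]⟩
t=17: ⟨S=∅; E={y↦2, u↦2, w↦-4}; C=[-1]; D=[(∅, {u↦2, w↦-4}, ∅) :: (∅, {w↦-4}, ∅) :: (∅, ∅, ∅)]⟩
t=18: ⟨S=[-1]; E={y↦2, u↦2, w↦-4}; C=∅; D=[(∅, {u↦2, w↦-4}, ∅) :: (∅, {w↦-4}, ∅) :: (∅, ∅, ∅)]⟩
t=19: ⟨S=[-1]; E={u↦2, w↦-4}; C=∅; D=[(∅, {w↦-4}, ∅) :: (∅, ∅, ∅)]⟩
t=20: ⟨S=[-1]; E={w↦-4}; C=∅; D=[(∅, ∅, ∅)]⟩
t=21: ⟨S=[-1]; E=∅; C=∅; D=∅⟩
→ final value -1

Answer: -1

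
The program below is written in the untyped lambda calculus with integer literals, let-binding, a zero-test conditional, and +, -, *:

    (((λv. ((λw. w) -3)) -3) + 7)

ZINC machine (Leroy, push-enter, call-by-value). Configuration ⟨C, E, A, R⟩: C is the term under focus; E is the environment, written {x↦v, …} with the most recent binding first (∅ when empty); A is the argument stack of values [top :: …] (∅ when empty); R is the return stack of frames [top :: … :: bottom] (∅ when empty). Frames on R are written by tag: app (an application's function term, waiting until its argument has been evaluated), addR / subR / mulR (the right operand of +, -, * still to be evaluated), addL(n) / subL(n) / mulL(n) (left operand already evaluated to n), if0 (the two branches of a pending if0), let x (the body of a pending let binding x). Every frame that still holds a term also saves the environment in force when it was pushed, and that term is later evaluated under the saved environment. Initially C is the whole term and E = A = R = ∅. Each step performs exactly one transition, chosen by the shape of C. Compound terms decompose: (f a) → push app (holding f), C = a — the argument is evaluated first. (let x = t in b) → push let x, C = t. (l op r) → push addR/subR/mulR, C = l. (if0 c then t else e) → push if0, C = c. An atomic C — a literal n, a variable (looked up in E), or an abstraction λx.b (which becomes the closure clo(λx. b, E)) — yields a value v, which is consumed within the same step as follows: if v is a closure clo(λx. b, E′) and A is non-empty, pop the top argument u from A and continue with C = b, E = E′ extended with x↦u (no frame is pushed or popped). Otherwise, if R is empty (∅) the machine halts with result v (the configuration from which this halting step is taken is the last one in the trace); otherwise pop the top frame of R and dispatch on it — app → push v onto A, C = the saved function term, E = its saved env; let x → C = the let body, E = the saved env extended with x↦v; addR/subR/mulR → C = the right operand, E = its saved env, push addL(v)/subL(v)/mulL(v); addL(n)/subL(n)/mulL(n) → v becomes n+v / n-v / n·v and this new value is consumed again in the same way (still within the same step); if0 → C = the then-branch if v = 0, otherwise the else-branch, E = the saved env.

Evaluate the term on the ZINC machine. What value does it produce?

Answer: 4

Execution trace:
t=0: ⟨C=(((λv. ((λw. w) -3)) -3) + 7); E=∅; A=∅; R=∅⟩
t=1: ⟨C=((λv. ((λw. w) -3)) -3); E=∅; A=∅; R=[addR]⟩
t=2: ⟨C=-3; E=∅; A=∅; R=[app :: addR]⟩
t=3: ⟨C=(λv. ((λw. w) -3)); E=∅; A=[-3]; R=[addR]⟩
t=4: ⟨C=((λw. w) -3); E={v↦-3}; A=∅; R=[addR]⟩
t=5: ⟨C=-3; E={v↦-3}; A=∅; R=[app :: addR]⟩
t=6: ⟨C=(λw. w); E={v↦-3}; A=[-3]; R=[addR]⟩
t=7: ⟨C=w; E={w↦-3, v↦-3}; A=∅; R=[addR]⟩
t=8: ⟨C=7; E=∅; A=∅; R=[addL(-3)]⟩
→ final value 4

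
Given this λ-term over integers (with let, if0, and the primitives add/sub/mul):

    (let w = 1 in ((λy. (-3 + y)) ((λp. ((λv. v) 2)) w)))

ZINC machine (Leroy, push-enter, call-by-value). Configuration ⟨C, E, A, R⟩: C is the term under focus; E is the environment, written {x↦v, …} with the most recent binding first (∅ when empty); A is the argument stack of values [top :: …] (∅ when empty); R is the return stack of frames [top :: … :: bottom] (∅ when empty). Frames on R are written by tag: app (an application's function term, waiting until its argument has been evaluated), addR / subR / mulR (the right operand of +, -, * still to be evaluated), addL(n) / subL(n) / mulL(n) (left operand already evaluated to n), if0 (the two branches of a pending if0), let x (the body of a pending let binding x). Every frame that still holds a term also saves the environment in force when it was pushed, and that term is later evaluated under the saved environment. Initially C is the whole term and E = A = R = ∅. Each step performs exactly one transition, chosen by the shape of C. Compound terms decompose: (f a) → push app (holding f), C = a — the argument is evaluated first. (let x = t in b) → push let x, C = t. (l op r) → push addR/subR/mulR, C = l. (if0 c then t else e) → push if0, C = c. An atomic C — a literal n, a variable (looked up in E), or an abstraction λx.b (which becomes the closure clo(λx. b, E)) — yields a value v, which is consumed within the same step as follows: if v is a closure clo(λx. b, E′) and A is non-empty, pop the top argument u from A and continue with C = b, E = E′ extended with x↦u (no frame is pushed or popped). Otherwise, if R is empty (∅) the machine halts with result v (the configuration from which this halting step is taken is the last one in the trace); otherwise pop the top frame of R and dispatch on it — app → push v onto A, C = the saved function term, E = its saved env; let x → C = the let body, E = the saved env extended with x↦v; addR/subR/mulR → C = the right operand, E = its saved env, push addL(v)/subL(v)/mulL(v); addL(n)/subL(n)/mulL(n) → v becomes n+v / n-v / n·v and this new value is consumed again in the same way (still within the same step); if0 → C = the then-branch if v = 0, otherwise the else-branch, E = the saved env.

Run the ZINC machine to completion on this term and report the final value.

Answer: -1

Derivation:
step 0: <C=(let w = 1 in ((λy. (-3 + y)) ((λp. ((λv. v) 2)) w))), E=∅, A=∅, R=∅>
step 1: <C=1, E=∅, A=∅, R=[let w]>
step 2: <C=((λy. (-3 + y)) ((λp. ((λv. v) 2)) w)), E={w↦1}, A=∅, R=∅>
step 3: <C=((λp. ((λv. v) 2)) w), E={w↦1}, A=∅, R=[app]>
step 4: <C=w, E={w↦1}, A=∅, R=[app :: app]>
step 5: <C=(λp. ((λv. v) 2)), E={w↦1}, A=[1], R=[app]>
step 6: <C=((λv. v) 2), E={p↦1, w↦1}, A=∅, R=[app]>
step 7: <C=2, E={p↦1, w↦1}, A=∅, R=[app :: app]>
step 8: <C=(λv. v), E={p↦1, w↦1}, A=[2], R=[app]>
step 9: <C=v, E={v↦2, p↦1, w↦1}, A=∅, R=[app]>
step 10: <C=(λy. (-3 + y)), E={w↦1}, A=[2], R=∅>
step 11: <C=(-3 + y), E={y↦2, w↦1}, A=∅, R=∅>
step 12: <C=-3, E={y↦2, w↦1}, A=∅, R=[addR]>
step 13: <C=y, E={y↦2, w↦1}, A=∅, R=[addL(-3)]>
→ final value -1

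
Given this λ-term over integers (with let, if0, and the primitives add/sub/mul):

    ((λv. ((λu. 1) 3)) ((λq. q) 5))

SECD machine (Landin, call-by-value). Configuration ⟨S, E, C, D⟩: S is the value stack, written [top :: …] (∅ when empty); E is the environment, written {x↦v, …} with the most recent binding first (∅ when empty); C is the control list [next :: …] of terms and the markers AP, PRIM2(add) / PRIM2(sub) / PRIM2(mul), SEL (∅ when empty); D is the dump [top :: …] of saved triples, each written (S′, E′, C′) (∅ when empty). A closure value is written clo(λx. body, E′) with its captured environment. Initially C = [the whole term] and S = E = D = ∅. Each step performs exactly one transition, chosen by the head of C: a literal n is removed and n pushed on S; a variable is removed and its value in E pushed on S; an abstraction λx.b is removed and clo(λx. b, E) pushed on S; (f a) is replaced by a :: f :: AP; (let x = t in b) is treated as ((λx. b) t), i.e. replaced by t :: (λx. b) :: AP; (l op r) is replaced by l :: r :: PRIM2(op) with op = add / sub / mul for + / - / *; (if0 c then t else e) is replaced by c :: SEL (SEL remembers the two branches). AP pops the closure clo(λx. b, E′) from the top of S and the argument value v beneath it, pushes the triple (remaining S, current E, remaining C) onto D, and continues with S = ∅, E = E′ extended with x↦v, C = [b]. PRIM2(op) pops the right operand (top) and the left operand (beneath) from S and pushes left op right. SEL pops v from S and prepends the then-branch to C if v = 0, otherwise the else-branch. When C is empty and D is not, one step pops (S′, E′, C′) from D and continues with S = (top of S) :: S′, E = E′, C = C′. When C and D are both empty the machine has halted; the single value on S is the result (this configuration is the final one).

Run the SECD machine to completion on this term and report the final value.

0. <S=∅, E=∅, C=[((λv. ((λu. 1) 3)) ((λq. q) 5))], D=∅>
1. <S=∅, E=∅, C=[((λq. q) 5) :: (λv. ((λu. 1) 3)) :: AP], D=∅>
2. <S=∅, E=∅, C=[5 :: (λq. q) :: AP :: (λv. ((λu. 1) 3)) :: AP], D=∅>
3. <S=[5], E=∅, C=[(λq. q) :: AP :: (λv. ((λu. 1) 3)) :: AP], D=∅>
4. <S=[clo(λq. q, ∅) :: 5], E=∅, C=[AP :: (λv. ((λu. 1) 3)) :: AP], D=∅>
5. <S=∅, E={q↦5}, C=[q], D=[(∅, ∅, [(λv. ((λu. 1) 3)) :: AP])]>
6. <S=[5], E={q↦5}, C=∅, D=[(∅, ∅, [(λv. ((λu. 1) 3)) :: AP])]>
7. <S=[5], E=∅, C=[(λv. ((λu. 1) 3)) :: AP], D=∅>
8. <S=[clo(λv. ((λu. 1) 3), ∅) :: 5], E=∅, C=[AP], D=∅>
9. <S=∅, E={v↦5}, C=[((λu. 1) 3)], D=[(∅, ∅, ∅)]>
10. <S=∅, E={v↦5}, C=[3 :: (λu. 1) :: AP], D=[(∅, ∅, ∅)]>
11. <S=[3], E={v↦5}, C=[(λu. 1) :: AP], D=[(∅, ∅, ∅)]>
12. <S=[clo(λu. 1, {v↦5}) :: 3], E={v↦5}, C=[AP], D=[(∅, ∅, ∅)]>
13. <S=∅, E={u↦3, v↦5}, C=[1], D=[(∅, {v↦5}, ∅) :: (∅, ∅, ∅)]>
14. <S=[1], E={u↦3, v↦5}, C=∅, D=[(∅, {v↦5}, ∅) :: (∅, ∅, ∅)]>
15. <S=[1], E={v↦5}, C=∅, D=[(∅, ∅, ∅)]>
16. <S=[1], E=∅, C=∅, D=∅>
→ final value 1

Answer: 1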